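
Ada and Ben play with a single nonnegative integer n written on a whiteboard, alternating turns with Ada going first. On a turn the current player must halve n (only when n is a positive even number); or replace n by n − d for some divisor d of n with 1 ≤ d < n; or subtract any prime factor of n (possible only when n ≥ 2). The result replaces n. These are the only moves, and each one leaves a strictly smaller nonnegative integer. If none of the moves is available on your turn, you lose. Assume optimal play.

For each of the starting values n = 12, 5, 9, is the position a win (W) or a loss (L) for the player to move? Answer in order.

Work bottom-up. With no move the player to move loses. Otherwise the position is W if at least one move leads to an L position for the opponent, and L if every move leads to a W.
n=0: no move → L
n=1: no move → L
n=2: →0(L), so W
n=3: →0(L), so W
n=4: →2(W), 3(W) — all W, so L
n=5: →0(L), so W
n=6: →4(L), so W
n=7: →0(L), so W
n=8: →4(L), so W
n=9: →6(W), 8(W) — all W, so L
n=10: →9(L), so W
n=11: →0(L), so W
n=12: →9(L), so W

12: W, 5: W, 9: L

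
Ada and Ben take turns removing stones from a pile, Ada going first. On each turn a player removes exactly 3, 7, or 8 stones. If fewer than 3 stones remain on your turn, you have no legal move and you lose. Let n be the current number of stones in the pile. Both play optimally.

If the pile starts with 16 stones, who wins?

Use the standard recursion: the mover loses at a terminal position; elsewhere, the mover wins exactly when some move hands the opponent an L position.
n=0: no move → L
n=1: no move → L
n=2: no move → L
n=3: W (go to 0, an L position)
n=4: W (go to 1, an L position)
n=5: W (go to 2, an L position)
n=6: L (sole option 3(W) is W)
n=7: W (go to 0, an L position)
n=8: W (go to 1, an L position)
n=9: W (go to 6, an L position)
n=10: W (go to 2, an L position)
n=11: L (options 8(W), 4(W), 3(W) are all W)
n=12: L (options 9(W), 5(W), 4(W) are all W)
n=13: W (go to 6, an L position)
n=14: W (go to 11, an L position)
n=15: W (go to 12, an L position)
n=16: L (options 13(W), 9(W), 8(W) are all W)
Every move from 16 reaches a W position, so the mover loses.

Ben wins.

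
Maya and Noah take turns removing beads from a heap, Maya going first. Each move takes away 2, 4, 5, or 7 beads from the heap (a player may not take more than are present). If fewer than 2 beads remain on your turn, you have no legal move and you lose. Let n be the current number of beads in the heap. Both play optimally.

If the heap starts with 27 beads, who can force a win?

Noah wins.

Use the standard recursion: the mover loses at a terminal position; elsewhere, the mover wins exactly when some move hands the opponent an L position.
n=0: no move → L
n=1: no move → L
n=2: can move to 0, which is L ⇒ W
n=3: can move to 1, which is L ⇒ W
n=4: can move to 0, which is L ⇒ W
n=5: can move to 1, which is L ⇒ W
n=6: can move to 1, which is L ⇒ W
n=7: can move to 0, which is L ⇒ W
n=8: can move to 1, which is L ⇒ W
n=9: moves to 7(W), 5(W), 4(W), 2(W); every one is W ⇒ L
n=10: moves to 8(W), 6(W), 5(W), 3(W); every one is W ⇒ L
n=11: can move to 9, which is L ⇒ W
n=12: can move to 10, which is L ⇒ W
n=13: can move to 9, which is L ⇒ W
n=14: can move to 10, which is L ⇒ W
n=15: can move to 10, which is L ⇒ W
n=16: can move to 9, which is L ⇒ W
n=17: can move to 10, which is L ⇒ W
n=18: moves to 16(W), 14(W), 13(W), 11(W); every one is W ⇒ L
n=19: moves to 17(W), 15(W), 14(W), 12(W); every one is W ⇒ L
n=20: can move to 18, which is L ⇒ W
n=21: can move to 19, which is L ⇒ W
n=22: can move to 18, which is L ⇒ W
n=23: can move to 19, which is L ⇒ W
n=24: can move to 19, which is L ⇒ W
n=25: can move to 18, which is L ⇒ W
n=26: can move to 19, which is L ⇒ W
n=27: moves to 25(W), 23(W), 22(W), 20(W); every one is W ⇒ L
The starting position 27 is L: whatever Maya does, the opponent receives a W position.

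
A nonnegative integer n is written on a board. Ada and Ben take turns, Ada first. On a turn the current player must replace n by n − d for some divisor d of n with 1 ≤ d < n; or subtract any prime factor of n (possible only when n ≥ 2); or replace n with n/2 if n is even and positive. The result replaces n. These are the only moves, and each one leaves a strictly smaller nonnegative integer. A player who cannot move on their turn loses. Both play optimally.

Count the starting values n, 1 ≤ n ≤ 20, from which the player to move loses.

5

Label each position W (a win for the player to move) or L (a loss). A position with no legal move is L; any other position is W exactly when some move reaches an L, and L when every move reaches a W.
n=0: no move → L
n=1: no move → L
n=2: →0(L), so W
n=3: →0(L), so W
n=4: →2(W), 3(W) — all W, so L
n=5: →0(L), so W
n=6: →4(L), so W
n=7: →0(L), so W
n=8: →4(L), so W
n=9: →6(W), 8(W) — all W, so L
n=10: →9(L), so W
n=11: →0(L), so W
n=12: →9(L), so W
n=13: →0(L), so W
n=14: →7(W), 12(W), 13(W) — all W, so L
n=15: →14(L), so W
n=16: →14(L), so W
n=17: →0(L), so W
n=18: →9(L), so W
n=19: →0(L), so W
n=20: →10(W), 15(W), 16(W), 18(W), 19(W) — all W, so L
L entries with 1 ≤ n ≤ 20 (n=0 is outside the asked range and is not counted): n = 1, 4, 9, 14, 20; that makes 5.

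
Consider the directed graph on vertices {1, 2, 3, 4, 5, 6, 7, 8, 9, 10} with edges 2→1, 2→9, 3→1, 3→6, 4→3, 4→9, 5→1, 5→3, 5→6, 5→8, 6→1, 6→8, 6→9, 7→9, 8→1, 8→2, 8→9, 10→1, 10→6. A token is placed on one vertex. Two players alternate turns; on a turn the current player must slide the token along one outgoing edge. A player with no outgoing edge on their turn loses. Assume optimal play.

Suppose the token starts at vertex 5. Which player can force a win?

The first player wins.

Classify positions by backward induction: terminal positions (no move available) are L. From any other position, the mover wins iff some move reaches an L.
Every edge goes from a vertex to one that appears earlier in the order 1, 9, 2, 8, 6, 3, 7, 10, 5, 4, so processing vertices in that order labels each vertex after all of its successors.
1: no outgoing edge → L
9: no outgoing edge → L
2: can move to 9, which is L ⇒ W
8: can move to 9, which is L ⇒ W
6: can move to 9, which is L ⇒ W
3: can move to 1, which is L ⇒ W
7: can move to 9, which is L ⇒ W
10: can move to 1, which is L ⇒ W
5: can move to 1, which is L ⇒ W
4: can move to 9, which is L ⇒ W
The starting position 5 is W: the player to move should move to 1, handing over an L position.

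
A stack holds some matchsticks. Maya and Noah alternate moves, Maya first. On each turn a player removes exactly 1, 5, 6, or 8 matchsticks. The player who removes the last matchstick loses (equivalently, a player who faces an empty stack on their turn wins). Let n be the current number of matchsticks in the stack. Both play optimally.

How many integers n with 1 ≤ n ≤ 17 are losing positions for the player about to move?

6

Work bottom-up. With no move the player to move wins. Otherwise the position is W if at least one move leads to an L position for the opponent, and L if every move leads to a W.
n=0: no move; the opponent has just taken the last matchstick and therefore loses → W
n=1: only reaches 0(W), which is W → L
n=2: reaches L-position 1 → W
n=3: only reaches 2(W), which is W → L
n=4: reaches L-position 3 → W
n=5: only reaches 4(W), 0(W), all W → L
n=6: reaches L-position 5 → W
n=7: reaches L-position 1 → W
n=8: reaches L-position 3 → W
n=9: reaches L-position 3 → W
n=10: reaches L-position 5 → W
n=11: reaches L-position 5 → W
n=12: only reaches 11(W), 7(W), 6(W), 4(W), all W → L
n=13: reaches L-position 12 → W
n=14: only reaches 13(W), 9(W), 8(W), 6(W), all W → L
n=15: reaches L-position 14 → W
n=16: only reaches 15(W), 11(W), 10(W), 8(W), all W → L
n=17: reaches L-position 16 → W
L entries with 1 ≤ n ≤ 17 (the range starts at n=1): n = 1, 3, 5, 12, 14, 16; that makes 6.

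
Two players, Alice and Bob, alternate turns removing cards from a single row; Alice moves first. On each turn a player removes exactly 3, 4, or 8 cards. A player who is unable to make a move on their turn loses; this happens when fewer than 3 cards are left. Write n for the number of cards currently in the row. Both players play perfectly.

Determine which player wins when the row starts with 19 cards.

Positions with no move are L. A position that does have a move is losing for the player to move precisely when every available move leads to a winning position for the opponent. Fill in the labels:
n=0: no move → L
n=1: no move → L
n=2: no move → L
n=3: →0(L), so W
n=4: →1(L), so W
n=5: →2(L), so W
n=6: →2(L), so W
n=7: →4(W), 3(W) — all W, so L
n=8: →0(L), so W
n=9: →1(L), so W
n=10: →7(L), so W
n=11: →7(L), so W
n=12: →9(W), 8(W), 4(W) — all W, so L
n=13: →10(W), 9(W), 5(W) — all W, so L
n=14: →11(W), 10(W), 6(W) — all W, so L
n=15: →12(L), so W
n=16: →13(L), so W
n=17: →14(L), so W
n=18: →14(L), so W
n=19: →16(W), 15(W), 11(W) — all W, so L
Every move from 19 reaches a W position, so the mover loses.

Bob wins.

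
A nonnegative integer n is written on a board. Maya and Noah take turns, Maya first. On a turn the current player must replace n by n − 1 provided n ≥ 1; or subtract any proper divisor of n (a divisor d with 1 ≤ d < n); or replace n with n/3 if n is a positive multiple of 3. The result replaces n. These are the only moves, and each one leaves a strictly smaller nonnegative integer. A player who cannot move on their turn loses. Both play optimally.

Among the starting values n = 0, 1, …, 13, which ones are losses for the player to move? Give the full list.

0, 2, 5, 7, 9, 11, 13

Compute win/loss labels from the base case upward. A position with no move is L. Any other position is W if it can reach an L in one move, else L.
n=0: no move → L
n=1: reaches L-position 0 → W
n=2: only reaches 1(W), which is W → L
n=3: reaches L-position 2 → W
n=4: reaches L-position 2 → W
n=5: only reaches 4(W), which is W → L
n=6: reaches L-position 2 → W
n=7: only reaches 6(W), which is W → L
n=8: reaches L-position 7 → W
n=9: only reaches 3(W), 6(W), 8(W), all W → L
n=10: reaches L-position 5 → W
n=11: only reaches 10(W), which is W → L
n=12: reaches L-position 9 → W
n=13: only reaches 12(W), which is W → L
Reading off the rows marked L gives the requested list; there are 7 such values of n.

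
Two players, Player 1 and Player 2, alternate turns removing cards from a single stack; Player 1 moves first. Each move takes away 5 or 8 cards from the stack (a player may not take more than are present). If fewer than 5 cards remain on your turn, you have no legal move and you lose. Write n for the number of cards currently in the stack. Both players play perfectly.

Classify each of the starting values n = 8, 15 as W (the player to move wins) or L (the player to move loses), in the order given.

Work bottom-up. With no move the player to move loses. Otherwise the position is W if at least one move leads to an L position for the opponent, and L if every move leads to a W.
n=0: no move → L
n=1: no move → L
n=2: no move → L
n=3: no move → L
n=4: no move → L
n=5: →0(L), so W
n=6: →1(L), so W
n=7: →2(L), so W
n=8: →3(L), so W
n=9: →4(L), so W
n=10: →2(L), so W
n=11: →3(L), so W
n=12: →4(L), so W
n=13: →8(W), 5(W) — all W, so L
n=14: →9(W), 6(W) — all W, so L
n=15: →10(W), 7(W) — all W, so L

8: W, 15: L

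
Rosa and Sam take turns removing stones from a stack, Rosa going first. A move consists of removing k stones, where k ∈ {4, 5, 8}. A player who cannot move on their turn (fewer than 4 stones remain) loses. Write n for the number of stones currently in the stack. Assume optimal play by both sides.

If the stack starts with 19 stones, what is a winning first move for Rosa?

Remove 4, leaving 15.

Label each position W (a win for the player to move) or L (a loss). A position with no legal move is L; any other position is W exactly when some move reaches an L, and L when every move reaches a W.
n=0: no move → L
n=1: no move → L
n=2: no move → L
n=3: no move → L
n=4: can move to 0, which is L ⇒ W
n=5: can move to 1, which is L ⇒ W
n=6: can move to 2, which is L ⇒ W
n=7: can move to 3, which is L ⇒ W
n=8: can move to 3, which is L ⇒ W
n=9: can move to 1, which is L ⇒ W
n=10: can move to 2, which is L ⇒ W
n=11: can move to 3, which is L ⇒ W
n=12: moves to 8(W), 7(W), 4(W); every one is W ⇒ L
n=13: moves to 9(W), 8(W), 5(W); every one is W ⇒ L
n=14: moves to 10(W), 9(W), 6(W); every one is W ⇒ L
n=15: moves to 11(W), 10(W), 7(W); every one is W ⇒ L
n=16: can move to 12, which is L ⇒ W
n=17: can move to 13, which is L ⇒ W
n=18: can move to 14, which is L ⇒ W
n=19: can move to 15, which is L ⇒ W
From 19, the L positions reachable in one move are: 15, 14. Any move reaching one of these is winning.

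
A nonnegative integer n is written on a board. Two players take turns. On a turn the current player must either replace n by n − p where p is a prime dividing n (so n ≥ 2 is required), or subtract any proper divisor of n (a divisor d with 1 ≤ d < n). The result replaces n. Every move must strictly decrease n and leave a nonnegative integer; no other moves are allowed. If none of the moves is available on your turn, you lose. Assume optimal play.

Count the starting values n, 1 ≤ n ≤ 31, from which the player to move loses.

Use the standard recursion: the mover loses at a terminal position; elsewhere, the mover wins exactly when some move hands the opponent an L position.
n=0: no move → L
n=1: no move → L
n=2: →0(L), so W
n=3: →0(L), so W
n=4: →2(W), 3(W) — all W, so L
n=5: →0(L), so W
n=6: →4(L), so W
n=7: →0(L), so W
n=8: →4(L), so W
n=9: →6(W), 8(W) — all W, so L
n=10: →9(L), so W
n=11: →0(L), so W
n=12: →9(L), so W
n=13: →0(L), so W
n=14: →7(W), 12(W), 13(W) — all W, so L
n=15: →14(L), so W
n=16: →14(L), so W
n=17: →0(L), so W
n=18: →9(L), so W
n=19: →0(L), so W
n=20: →10(W), 15(W), 16(W), 18(W), 19(W) — all W, so L
n=21: →14(L), so W
n=22: →20(L), so W
n=23: →0(L), so W
n=24: →20(L), so W
n=25: →20(L), so W
n=26: →13(W), 24(W), 25(W) — all W, so L
n=27: →26(L), so W
n=28: →14(L), so W
n=29: →0(L), so W
n=30: →20(L), so W
n=31: →0(L), so W
L entries with 1 ≤ n ≤ 31 (n=0 is outside the asked range and is not counted): n = 1, 4, 9, 14, 20, 26; that makes 6.

6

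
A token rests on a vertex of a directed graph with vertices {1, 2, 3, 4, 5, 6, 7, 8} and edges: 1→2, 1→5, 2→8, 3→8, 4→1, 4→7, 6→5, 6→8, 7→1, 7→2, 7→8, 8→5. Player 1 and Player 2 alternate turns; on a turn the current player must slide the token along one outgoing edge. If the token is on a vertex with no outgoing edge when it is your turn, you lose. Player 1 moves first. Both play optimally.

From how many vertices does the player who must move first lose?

4

Classify positions by backward induction: terminal positions (no move available) are L. From any other position, the mover wins iff some move reaches an L.
Every edge goes from a vertex to one that appears earlier in the order 5, 8, 2, 1, 7, 3, 6, 4, so processing vertices in that order labels each vertex after all of its successors.
5: no outgoing edge → L
8: W (go to 5, an L position)
2: L (sole option 8(W) is W)
1: W (go to 2, an L position)
7: W (go to 2, an L position)
3: L (sole option 8(W) is W)
6: W (go to 5, an L position)
4: L (options 7(W), 1(W) are all W)
The L vertices are 2, 3, 4, 5; that is 4 in all.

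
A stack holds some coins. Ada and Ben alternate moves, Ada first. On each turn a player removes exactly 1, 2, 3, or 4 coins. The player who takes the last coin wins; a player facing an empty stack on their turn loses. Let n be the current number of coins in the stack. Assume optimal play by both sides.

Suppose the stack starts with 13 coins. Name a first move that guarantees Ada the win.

Build the W/L table. Terminal = L. A non-terminal position is W if it has a move to some L; otherwise it is L.
n=0: no move → L
n=1: can move to 0, which is L ⇒ W
n=2: can move to 0, which is L ⇒ W
n=3: can move to 0, which is L ⇒ W
n=4: can move to 0, which is L ⇒ W
n=5: moves to 4(W), 3(W), 2(W), 1(W); every one is W ⇒ L
n=6: can move to 5, which is L ⇒ W
n=7: can move to 5, which is L ⇒ W
n=8: can move to 5, which is L ⇒ W
n=9: can move to 5, which is L ⇒ W
n=10: moves to 9(W), 8(W), 7(W), 6(W); every one is W ⇒ L
n=11: can move to 10, which is L ⇒ W
n=12: can move to 10, which is L ⇒ W
n=13: can move to 10, which is L ⇒ W
From 13, the L positions reachable in one move are: 10.

Remove 3, leaving 10.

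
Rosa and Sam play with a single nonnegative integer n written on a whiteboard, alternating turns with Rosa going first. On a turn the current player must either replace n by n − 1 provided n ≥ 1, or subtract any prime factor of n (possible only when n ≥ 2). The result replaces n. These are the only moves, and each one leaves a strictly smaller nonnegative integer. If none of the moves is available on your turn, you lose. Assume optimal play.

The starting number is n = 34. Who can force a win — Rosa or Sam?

Rosa wins.

Build the W/L table. Terminal = L. A non-terminal position is W if it has a move to some L; otherwise it is L.
n=0: no move → L
n=1: W (go to 0, an L position)
n=2: W (go to 0, an L position)
n=3: W (go to 0, an L position)
n=4: L (options 2(W), 3(W) are all W)
n=5: W (go to 0, an L position)
n=6: W (go to 4, an L position)
n=7: W (go to 0, an L position)
n=8: L (options 6(W), 7(W) are all W)
n=9: W (go to 8, an L position)
n=10: W (go to 8, an L position)
n=11: W (go to 0, an L position)
n=12: L (options 9(W), 10(W), 11(W) are all W)
n=13: W (go to 0, an L position)
n=14: W (go to 12, an L position)
n=15: W (go to 12, an L position)
n=16: L (options 14(W), 15(W) are all W)
n=17: W (go to 0, an L position)
n=18: W (go to 16, an L position)
n=19: W (go to 0, an L position)
n=20: L (options 15(W), 18(W), 19(W) are all W)
n=21: W (go to 20, an L position)
n=22: W (go to 20, an L position)
n=23: W (go to 0, an L position)
n=24: L (options 21(W), 22(W), 23(W) are all W)
n=25: W (go to 20, an L position)
n=26: W (go to 24, an L position)
n=27: W (go to 24, an L position)
n=28: L (options 21(W), 26(W), 27(W) are all W)
n=29: W (go to 0, an L position)
n=30: W (go to 28, an L position)
n=31: W (go to 0, an L position)
n=32: L (options 30(W), 31(W) are all W)
n=33: W (go to 32, an L position)
n=34: W (go to 32, an L position)
The starting position 34 is W: Rosa should move to 32, handing over an L position.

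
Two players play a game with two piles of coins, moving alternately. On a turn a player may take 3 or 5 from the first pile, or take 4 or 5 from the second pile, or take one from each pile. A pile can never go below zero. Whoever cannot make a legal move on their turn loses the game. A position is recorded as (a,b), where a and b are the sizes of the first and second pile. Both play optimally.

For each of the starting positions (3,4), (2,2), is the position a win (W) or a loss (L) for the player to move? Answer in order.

(3,4): W, (2,2): L

Build the W/L table. Terminal = L. A non-terminal position is W if it has a move to some L; otherwise it is L.
No move ever increases a pile, so every position that can arise here has a ≤ 3 and b ≤ 4; it is enough to label the cells with 0 ≤ a ≤ 3 and 0 ≤ b ≤ 4.
Every move lowers a or b (never raises either), so fill the grid row by row in increasing a, and left to right within a row: each cell's successors are then already labelled.
      b=0  b=1  b=2  b=3  b=4
a=0:    L    L    L    L    W
a=1:    L    W    W    W    W
a=2:    L    W    L    L    W
a=3:    W    W    W    W    W
Cells with no legal move (terminal, hence L): (0,0), (0,1), (0,2), (0,3), (1,0), (2,0).
The remaining L cells, each justified by listing all of its moves:
(2,2): only reaches (1,1)(W), which is W → L
(2,3): only reaches (1,2)(W), which is W → L
Every other cell has at least one move into one of the L cells above, so it is W.
(3,4): the move to (2,3) reaches an L cell, so W
(2,2): one of the L cells justified above, so L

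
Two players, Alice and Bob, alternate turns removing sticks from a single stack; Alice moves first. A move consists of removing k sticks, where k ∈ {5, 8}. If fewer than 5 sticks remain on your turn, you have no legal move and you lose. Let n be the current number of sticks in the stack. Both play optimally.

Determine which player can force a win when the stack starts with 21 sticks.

Alice wins.

Classify positions by backward induction: terminal positions (no move available) are L. From any other position, the mover wins iff some move reaches an L.
n=0: no move → L
n=1: no move → L
n=2: no move → L
n=3: no move → L
n=4: no move → L
n=5: →0(L), so W
n=6: →1(L), so W
n=7: →2(L), so W
n=8: →3(L), so W
n=9: →4(L), so W
n=10: →2(L), so W
n=11: →3(L), so W
n=12: →4(L), so W
n=13: →8(W), 5(W) — all W, so L
n=14: →9(W), 6(W) — all W, so L
n=15: →10(W), 7(W) — all W, so L
n=16: →11(W), 8(W) — all W, so L
n=17: →12(W), 9(W) — all W, so L
n=18: →13(L), so W
n=19: →14(L), so W
n=20: →15(L), so W
n=21: →16(L), so W
The starting position 21 is W: Alice should remove 5, leaving 16, handing over an L position.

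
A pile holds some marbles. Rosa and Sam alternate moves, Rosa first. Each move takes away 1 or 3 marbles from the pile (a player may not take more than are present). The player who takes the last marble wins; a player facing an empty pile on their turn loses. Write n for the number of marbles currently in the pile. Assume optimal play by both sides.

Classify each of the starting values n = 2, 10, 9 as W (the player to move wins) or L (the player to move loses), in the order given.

Label each position W (a win for the player to move) or L (a loss). A position with no legal move is L; any other position is W exactly when some move reaches an L, and L when every move reaches a W.
n=0: no move → L
n=1: reaches L-position 0 → W
n=2: only reaches 1(W), which is W → L
n=3: reaches L-position 2 → W
n=4: only reaches 3(W), 1(W), all W → L
n=5: reaches L-position 4 → W
n=6: only reaches 5(W), 3(W), all W → L
n=7: reaches L-position 6 → W
n=8: only reaches 7(W), 5(W), all W → L
n=9: reaches L-position 8 → W
n=10: only reaches 9(W), 7(W), all W → L

2: L, 10: L, 9: W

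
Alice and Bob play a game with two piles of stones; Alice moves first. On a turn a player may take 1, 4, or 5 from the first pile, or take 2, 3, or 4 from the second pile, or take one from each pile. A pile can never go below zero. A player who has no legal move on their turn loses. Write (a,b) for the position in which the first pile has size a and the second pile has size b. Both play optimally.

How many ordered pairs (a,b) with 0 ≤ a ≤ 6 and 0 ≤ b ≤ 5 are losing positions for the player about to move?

Positions with no move are L. A position that does have a move is losing for the player to move precisely when every available move leads to a winning position for the opponent. Fill in the labels:
Every move lowers a or b (never raises either), so fill the grid row by row in increasing a, and left to right within a row: each cell's successors are then already labelled.
      b=0  b=1  b=2  b=3  b=4  b=5
a=0:    L    L    W    W    W    W
a=1:    W    W    W    L    L    W
a=2:    L    L    W    W    W    W
a=3:    W    W    W    L    L    W
a=4:    W    W    L    W    W    W
a=5:    W    W    W    W    W    L
a=6:    W    W    L    W    W    W
Cells with no legal move (terminal, hence L): (0,0), (0,1).
The remaining L cells, each justified by listing all of its moves:
(1,3): L (options (0,3)(W), (1,1)(W), (1,0)(W), (0,2)(W) are all W)
(1,4): L (options (0,4)(W), (1,2)(W), (1,1)(W), (1,0)(W), (0,3)(W) are all W)
(2,0): L (sole option (1,0)(W) is W)
(2,1): L (options (1,1)(W), (1,0)(W) are all W)
(3,3): L (options (2,3)(W), (3,1)(W), (3,0)(W), (2,2)(W) are all W)
(3,4): L (options (2,4)(W), (3,2)(W), (3,1)(W), (3,0)(W), (2,3)(W) are all W)
(4,2): L (options (3,2)(W), (0,2)(W), (4,0)(W), (3,1)(W) are all W)
(5,5): L (options (4,5)(W), (1,5)(W), (0,5)(W), (5,3)(W), (5,2)(W), (5,1)(W), (4,4)(W) are all W)
(6,2): L (options (5,2)(W), (2,2)(W), (1,2)(W), (6,0)(W), (5,1)(W) are all W)
Every other cell has at least one move into one of the L cells above, so it is W.
L cells per row: a=0: 2, a=1: 2, a=2: 2, a=3: 2, a=4: 1, a=5: 1, a=6: 1; total 11.

11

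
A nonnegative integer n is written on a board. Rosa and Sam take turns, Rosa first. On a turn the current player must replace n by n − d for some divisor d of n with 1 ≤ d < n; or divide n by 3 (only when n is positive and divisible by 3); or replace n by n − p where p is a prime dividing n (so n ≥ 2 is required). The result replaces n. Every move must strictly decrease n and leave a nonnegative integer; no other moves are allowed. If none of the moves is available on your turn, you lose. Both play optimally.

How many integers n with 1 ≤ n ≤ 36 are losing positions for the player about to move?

8

Positions with no move are L. A position that does have a move is losing for the player to move precisely when every available move leads to a winning position for the opponent. Fill in the labels:
n=0: no move → L
n=1: no move → L
n=2: →0(L), so W
n=3: →0(L), so W
n=4: →2(W), 3(W) — all W, so L
n=5: →0(L), so W
n=6: →4(L), so W
n=7: →0(L), so W
n=8: →4(L), so W
n=9: →3(W), 6(W), 8(W) — all W, so L
n=10: →9(L), so W
n=11: →0(L), so W
n=12: →4(L), so W
n=13: →0(L), so W
n=14: →7(W), 12(W), 13(W) — all W, so L
n=15: →14(L), so W
n=16: →14(L), so W
n=17: →0(L), so W
n=18: →9(L), so W
n=19: →0(L), so W
n=20: →10(W), 15(W), 16(W), 18(W), 19(W) — all W, so L
n=21: →14(L), so W
n=22: →20(L), so W
n=23: →0(L), so W
n=24: →20(L), so W
n=25: →20(L), so W
n=26: →13(W), 24(W), 25(W) — all W, so L
n=27: →9(L), so W
n=28: →14(L), so W
n=29: →0(L), so W
n=30: →20(L), so W
n=31: →0(L), so W
n=32: →16(W), 24(W), 28(W), 30(W), 31(W) — all W, so L
n=33: →32(L), so W
n=34: →32(L), so W
n=35: →28(W), 30(W), 34(W) — all W, so L
n=36: →32(L), so W
L entries with 1 ≤ n ≤ 36 (n=0 is outside the asked range and is not counted): n = 1, 4, 9, 14, 20, 26, 32, 35; that makes 8.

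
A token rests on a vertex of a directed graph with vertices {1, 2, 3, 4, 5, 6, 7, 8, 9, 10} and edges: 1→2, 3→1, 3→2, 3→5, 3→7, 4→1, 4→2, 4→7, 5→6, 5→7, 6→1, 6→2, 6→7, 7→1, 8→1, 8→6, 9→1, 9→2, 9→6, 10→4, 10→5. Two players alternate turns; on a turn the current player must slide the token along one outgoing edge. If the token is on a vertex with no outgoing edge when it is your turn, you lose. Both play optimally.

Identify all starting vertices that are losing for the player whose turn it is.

2, 7, 8, 10

Work bottom-up. With no move the player to move loses. Otherwise the position is W if at least one move leads to an L position for the opponent, and L if every move leads to a W.
Every edge goes from a vertex to one that appears earlier in the order 2, 1, 7, 6, 9, 8, 4, 5, 10, 3, so processing vertices in that order labels each vertex after all of its successors.
2: no outgoing edge → L
1: reaches L-position 2 → W
7: only reaches 1(W), which is W → L
6: reaches L-position 7 → W
9: reaches L-position 2 → W
8: only reaches 6(W), 1(W), all W → L
4: reaches L-position 7 → W
5: reaches L-position 7 → W
10: only reaches 5(W), 4(W), all W → L
3: reaches L-position 7 → W
Reading off the rows marked L gives the requested list; there are 4 such vertices.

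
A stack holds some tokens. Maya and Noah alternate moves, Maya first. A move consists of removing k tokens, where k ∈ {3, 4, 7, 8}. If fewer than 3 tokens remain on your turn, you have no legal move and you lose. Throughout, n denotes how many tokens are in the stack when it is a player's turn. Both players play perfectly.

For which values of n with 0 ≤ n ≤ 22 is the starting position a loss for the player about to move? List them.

0, 1, 2, 11, 12, 13, 22

Build the W/L table. Terminal = L. A non-terminal position is W if it has a move to some L; otherwise it is L.
n=0: no move → L
n=1: no move → L
n=2: no move → L
n=3: can move to 0, which is L ⇒ W
n=4: can move to 1, which is L ⇒ W
n=5: can move to 2, which is L ⇒ W
n=6: can move to 2, which is L ⇒ W
n=7: can move to 0, which is L ⇒ W
n=8: can move to 1, which is L ⇒ W
n=9: can move to 2, which is L ⇒ W
n=10: can move to 2, which is L ⇒ W
n=11: moves to 8(W), 7(W), 4(W), 3(W); every one is W ⇒ L
n=12: moves to 9(W), 8(W), 5(W), 4(W); every one is W ⇒ L
n=13: moves to 10(W), 9(W), 6(W), 5(W); every one is W ⇒ L
n=14: can move to 11, which is L ⇒ W
n=15: can move to 12, which is L ⇒ W
n=16: can move to 13, which is L ⇒ W
n=17: can move to 13, which is L ⇒ W
n=18: can move to 11, which is L ⇒ W
n=19: can move to 12, which is L ⇒ W
n=20: can move to 13, which is L ⇒ W
n=21: can move to 13, which is L ⇒ W
n=22: moves to 19(W), 18(W), 15(W), 14(W); every one is W ⇒ L
The losing starting values of n are exactly the entries labelled L in this table (7 of them).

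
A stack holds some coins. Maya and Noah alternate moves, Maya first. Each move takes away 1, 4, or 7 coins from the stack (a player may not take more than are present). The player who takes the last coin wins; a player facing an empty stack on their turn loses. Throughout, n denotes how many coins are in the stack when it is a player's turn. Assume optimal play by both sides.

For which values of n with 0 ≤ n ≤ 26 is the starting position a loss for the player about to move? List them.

0, 2, 5, 8, 10, 13, 16, 18, 21, 24, 26

Work bottom-up. With no move the player to move loses. Otherwise the position is W if at least one move leads to an L position for the opponent, and L if every move leads to a W.
n=0: no move → L
n=1: W (go to 0, an L position)
n=2: L (sole option 1(W) is W)
n=3: W (go to 2, an L position)
n=4: W (go to 0, an L position)
n=5: L (options 4(W), 1(W) are all W)
n=6: W (go to 5, an L position)
n=7: W (go to 0, an L position)
n=8: L (options 7(W), 4(W), 1(W) are all W)
n=9: W (go to 8, an L position)
n=10: L (options 9(W), 6(W), 3(W) are all W)
n=11: W (go to 10, an L position)
n=12: W (go to 8, an L position)
n=13: L (options 12(W), 9(W), 6(W) are all W)
n=14: W (go to 13, an L position)
n=15: W (go to 8, an L position)
n=16: L (options 15(W), 12(W), 9(W) are all W)
n=17: W (go to 16, an L position)
n=18: L (options 17(W), 14(W), 11(W) are all W)
n=19: W (go to 18, an L position)
n=20: W (go to 16, an L position)
n=21: L (options 20(W), 17(W), 14(W) are all W)
n=22: W (go to 21, an L position)
n=23: W (go to 16, an L position)
n=24: L (options 23(W), 20(W), 17(W) are all W)
n=25: W (go to 24, an L position)
n=26: L (options 25(W), 22(W), 19(W) are all W)
Reading off the rows marked L gives the requested list; there are 11 such values of n.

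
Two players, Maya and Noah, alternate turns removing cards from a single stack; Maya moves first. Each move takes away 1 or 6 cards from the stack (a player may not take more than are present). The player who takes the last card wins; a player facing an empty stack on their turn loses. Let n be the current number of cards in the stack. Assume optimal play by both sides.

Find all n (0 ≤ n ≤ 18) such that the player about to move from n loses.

0, 2, 4, 7, 9, 11, 14, 16, 18

Label each position W (a win for the player to move) or L (a loss). A position with no legal move is L; any other position is W exactly when some move reaches an L, and L when every move reaches a W.
n=0: no move → L
n=1: →0(L), so W
n=2: →1(W) only, which is W, so L
n=3: →2(L), so W
n=4: →3(W) only, which is W, so L
n=5: →4(L), so W
n=6: →0(L), so W
n=7: →6(W), 1(W) — all W, so L
n=8: →7(L), so W
n=9: →8(W), 3(W) — all W, so L
n=10: →9(L), so W
n=11: →10(W), 5(W) — all W, so L
n=12: →11(L), so W
n=13: →7(L), so W
n=14: →13(W), 8(W) — all W, so L
n=15: →14(L), so W
n=16: →15(W), 10(W) — all W, so L
n=17: →16(L), so W
n=18: →17(W), 12(W) — all W, so L
Reading off the rows marked L gives the requested list; there are 9 such values of n.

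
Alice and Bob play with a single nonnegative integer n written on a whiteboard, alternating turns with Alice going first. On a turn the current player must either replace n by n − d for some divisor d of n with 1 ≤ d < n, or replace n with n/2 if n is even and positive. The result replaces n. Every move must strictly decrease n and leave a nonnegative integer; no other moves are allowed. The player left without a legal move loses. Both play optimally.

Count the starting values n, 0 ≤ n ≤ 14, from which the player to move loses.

Compute win/loss labels from the base case upward. A position with no move is L. Any other position is W if it can reach an L in one move, else L.
n=0: no move → L
n=1: no move → L
n=2: W (go to 1, an L position)
n=3: L (sole option 2(W) is W)
n=4: W (go to 3, an L position)
n=5: L (sole option 4(W) is W)
n=6: W (go to 3, an L position)
n=7: L (sole option 6(W) is W)
n=8: W (go to 7, an L position)
n=9: L (options 6(W), 8(W) are all W)
n=10: W (go to 5, an L position)
n=11: L (sole option 10(W) is W)
n=12: W (go to 9, an L position)
n=13: L (sole option 12(W) is W)
n=14: W (go to 7, an L position)
L entries with 0 ≤ n ≤ 14: n = 0, 1, 3, 5, 7, 9, 11, 13; that makes 8.

8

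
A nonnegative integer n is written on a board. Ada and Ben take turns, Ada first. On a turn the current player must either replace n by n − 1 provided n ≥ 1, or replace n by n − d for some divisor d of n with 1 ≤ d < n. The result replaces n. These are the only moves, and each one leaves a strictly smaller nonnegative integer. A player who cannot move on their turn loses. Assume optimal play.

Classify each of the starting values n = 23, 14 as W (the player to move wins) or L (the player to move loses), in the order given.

Work bottom-up. With no move the player to move loses. Otherwise the position is W if at least one move leads to an L position for the opponent, and L if every move leads to a W.
n=0: no move → L
n=1: W (go to 0, an L position)
n=2: L (sole option 1(W) is W)
n=3: W (go to 2, an L position)
n=4: W (go to 2, an L position)
n=5: L (sole option 4(W) is W)
n=6: W (go to 5, an L position)
n=7: L (sole option 6(W) is W)
n=8: W (go to 7, an L position)
n=9: L (options 6(W), 8(W) are all W)
n=10: W (go to 5, an L position)
n=11: L (sole option 10(W) is W)
n=12: W (go to 9, an L position)
n=13: L (sole option 12(W) is W)
n=14: W (go to 7, an L position)
n=15: L (options 10(W), 12(W), 14(W) are all W)
n=16: W (go to 15, an L position)
n=17: L (sole option 16(W) is W)
n=18: W (go to 9, an L position)
n=19: L (sole option 18(W) is W)
n=20: W (go to 15, an L position)
n=21: L (options 14(W), 18(W), 20(W) are all W)
n=22: W (go to 11, an L position)
n=23: L (sole option 22(W) is W)

23: L, 14: W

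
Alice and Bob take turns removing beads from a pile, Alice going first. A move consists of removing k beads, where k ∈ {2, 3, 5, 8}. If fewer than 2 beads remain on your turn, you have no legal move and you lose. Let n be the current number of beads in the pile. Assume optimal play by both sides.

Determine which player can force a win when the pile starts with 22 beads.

Alice wins.

Build the W/L table. Terminal = L. A non-terminal position is W if it has a move to some L; otherwise it is L.
n=0: no move → L
n=1: no move → L
n=2: W (go to 0, an L position)
n=3: W (go to 1, an L position)
n=4: W (go to 1, an L position)
n=5: W (go to 0, an L position)
n=6: W (go to 1, an L position)
n=7: L (options 5(W), 4(W), 2(W) are all W)
n=8: W (go to 0, an L position)
n=9: W (go to 7, an L position)
n=10: W (go to 7, an L position)
n=11: L (options 9(W), 8(W), 6(W), 3(W) are all W)
n=12: W (go to 7, an L position)
n=13: W (go to 11, an L position)
n=14: W (go to 11, an L position)
n=15: W (go to 7, an L position)
n=16: W (go to 11, an L position)
n=17: L (options 15(W), 14(W), 12(W), 9(W) are all W)
n=18: L (options 16(W), 15(W), 13(W), 10(W) are all W)
n=19: W (go to 17, an L position)
n=20: W (go to 18, an L position)
n=21: W (go to 18, an L position)
n=22: W (go to 17, an L position)
The starting position 22 is W: Alice should remove 5, leaving 17, handing over an L position.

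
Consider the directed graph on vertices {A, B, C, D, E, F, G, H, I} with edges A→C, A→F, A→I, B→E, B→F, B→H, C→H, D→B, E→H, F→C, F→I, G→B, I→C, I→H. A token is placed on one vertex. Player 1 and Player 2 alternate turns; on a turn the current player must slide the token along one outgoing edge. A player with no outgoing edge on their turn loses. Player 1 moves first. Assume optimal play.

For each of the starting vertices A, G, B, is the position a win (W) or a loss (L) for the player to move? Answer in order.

A: W, G: L, B: W

Classify positions by backward induction: terminal positions (no move available) are L. From any other position, the mover wins iff some move reaches an L.
Every edge goes from a vertex to one that appears earlier in the order H, C, I, F, E, B, A, D, G, so processing vertices in that order labels each vertex after all of its successors.
H: no outgoing edge → L
C: W (go to H, an L position)
I: W (go to H, an L position)
F: L (options I(W), C(W) are all W)
E: W (go to H, an L position)
B: W (go to F, an L position)
A: W (go to F, an L position)
D: L (sole option B(W) is W)
G: L (sole option B(W) is W)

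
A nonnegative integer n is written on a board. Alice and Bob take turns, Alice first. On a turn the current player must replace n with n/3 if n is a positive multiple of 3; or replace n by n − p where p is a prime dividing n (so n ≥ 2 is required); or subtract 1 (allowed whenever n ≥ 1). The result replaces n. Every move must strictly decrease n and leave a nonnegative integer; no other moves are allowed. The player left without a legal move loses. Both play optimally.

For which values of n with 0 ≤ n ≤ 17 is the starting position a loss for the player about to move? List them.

0, 4, 8, 14

Positions with no move are L. A position that does have a move is losing for the player to move precisely when every available move leads to a winning position for the opponent. Fill in the labels:
n=0: no move → L
n=1: W (go to 0, an L position)
n=2: W (go to 0, an L position)
n=3: W (go to 0, an L position)
n=4: L (options 2(W), 3(W) are all W)
n=5: W (go to 0, an L position)
n=6: W (go to 4, an L position)
n=7: W (go to 0, an L position)
n=8: L (options 6(W), 7(W) are all W)
n=9: W (go to 8, an L position)
n=10: W (go to 8, an L position)
n=11: W (go to 0, an L position)
n=12: W (go to 4, an L position)
n=13: W (go to 0, an L position)
n=14: L (options 7(W), 12(W), 13(W) are all W)
n=15: W (go to 14, an L position)
n=16: W (go to 14, an L position)
n=17: W (go to 0, an L position)
Reading off the rows marked L gives the requested list; there are 4 such values of n.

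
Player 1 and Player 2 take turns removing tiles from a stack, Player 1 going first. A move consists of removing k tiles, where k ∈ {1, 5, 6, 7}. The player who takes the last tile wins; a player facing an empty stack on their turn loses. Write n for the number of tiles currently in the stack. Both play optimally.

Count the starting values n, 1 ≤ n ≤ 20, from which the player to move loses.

5

Build the W/L table. Terminal = L. A non-terminal position is W if it has a move to some L; otherwise it is L.
n=0: no move → L
n=1: can move to 0, which is L ⇒ W
n=2: the only move is to 1(W), a W ⇒ L
n=3: can move to 2, which is L ⇒ W
n=4: the only move is to 3(W), a W ⇒ L
n=5: can move to 4, which is L ⇒ W
n=6: can move to 0, which is L ⇒ W
n=7: can move to 2, which is L ⇒ W
n=8: can move to 2, which is L ⇒ W
n=9: can move to 4, which is L ⇒ W
n=10: can move to 4, which is L ⇒ W
n=11: can move to 4, which is L ⇒ W
n=12: moves to 11(W), 7(W), 6(W), 5(W); every one is W ⇒ L
n=13: can move to 12, which is L ⇒ W
n=14: moves to 13(W), 9(W), 8(W), 7(W); every one is W ⇒ L
n=15: can move to 14, which is L ⇒ W
n=16: moves to 15(W), 11(W), 10(W), 9(W); every one is W ⇒ L
n=17: can move to 16, which is L ⇒ W
n=18: can move to 12, which is L ⇒ W
n=19: can move to 14, which is L ⇒ W
n=20: can move to 14, which is L ⇒ W
L entries with 1 ≤ n ≤ 20 (n=0 is outside the asked range and is not counted): n = 2, 4, 12, 14, 16; that makes 5.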